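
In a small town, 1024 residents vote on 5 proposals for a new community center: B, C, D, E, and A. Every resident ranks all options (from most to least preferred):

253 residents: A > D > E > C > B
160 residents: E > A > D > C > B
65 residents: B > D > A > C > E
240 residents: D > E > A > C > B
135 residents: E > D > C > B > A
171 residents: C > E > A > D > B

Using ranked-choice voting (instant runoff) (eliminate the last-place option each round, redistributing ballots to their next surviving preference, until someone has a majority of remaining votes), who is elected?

D

Round 1: B 65, C 171, D 240, E 295, A 253. Eliminate B.
Round 2: C 171, D 305, E 295, A 253. Eliminate C.
Round 3: D 305, E 466, A 253. Eliminate A.
Round 4: D 558, E 466. D has a majority.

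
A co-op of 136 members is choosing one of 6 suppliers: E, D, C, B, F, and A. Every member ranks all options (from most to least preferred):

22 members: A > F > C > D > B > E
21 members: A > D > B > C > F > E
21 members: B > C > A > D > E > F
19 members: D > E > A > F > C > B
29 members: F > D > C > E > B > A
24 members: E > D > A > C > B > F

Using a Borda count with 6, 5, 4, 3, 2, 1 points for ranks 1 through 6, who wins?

D

E: 22·1 + 21·1 + 21·2 + 19·5 + 29·3 + 24·6 = 411
D: 22·3 + 21·5 + 21·3 + 19·6 + 29·5 + 24·5 = 613
C: 22·4 + 21·3 + 21·5 + 19·2 + 29·4 + 24·3 = 482
B: 22·2 + 21·4 + 21·6 + 19·1 + 29·2 + 24·2 = 379
F: 22·5 + 21·2 + 21·1 + 19·3 + 29·6 + 24·1 = 428
A: 22·6 + 21·6 + 21·4 + 19·4 + 29·1 + 24·4 = 543
D has the highest Borda score (613).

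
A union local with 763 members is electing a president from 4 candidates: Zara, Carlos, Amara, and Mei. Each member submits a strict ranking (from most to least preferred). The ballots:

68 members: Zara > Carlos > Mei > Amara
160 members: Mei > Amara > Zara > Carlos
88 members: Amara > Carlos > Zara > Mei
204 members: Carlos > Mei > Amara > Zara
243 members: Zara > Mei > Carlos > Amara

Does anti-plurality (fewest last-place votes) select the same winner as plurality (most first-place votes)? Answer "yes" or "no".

Anti-plurality — last-place votes: Zara 204, Carlos 160, Amara 311, Mei 88. Winner: Mei.
Plurality — first-place votes: Zara 311, Carlos 204, Amara 88, Mei 160. Winner: Zara.
The two methods disagree.

no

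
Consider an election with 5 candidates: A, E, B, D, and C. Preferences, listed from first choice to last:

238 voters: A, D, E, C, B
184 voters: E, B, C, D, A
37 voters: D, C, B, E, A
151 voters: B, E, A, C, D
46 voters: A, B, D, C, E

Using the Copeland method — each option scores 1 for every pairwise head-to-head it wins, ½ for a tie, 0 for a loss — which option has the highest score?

E

A: beats D and C; loses to E and B → score 2.
E: beats A, B, D, and C → score 4.
B: beats A, D, and C; loses to E → score 3.
D: loses to A, E, B, and C → score 0.
C: beats D; loses to A, E, and B → score 1.
E has the best pairwise record.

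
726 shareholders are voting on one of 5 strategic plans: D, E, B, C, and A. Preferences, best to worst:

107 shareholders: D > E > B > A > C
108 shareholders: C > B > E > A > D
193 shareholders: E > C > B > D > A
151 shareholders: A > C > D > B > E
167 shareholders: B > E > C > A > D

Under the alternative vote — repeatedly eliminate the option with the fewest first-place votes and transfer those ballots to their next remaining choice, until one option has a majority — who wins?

Round 1: D 107, E 193, B 167, C 108, A 151. Eliminate D.
Round 2: E 300, B 167, C 108, A 151. Eliminate C.
Round 3: E 300, B 275, A 151. Eliminate A.
Round 4: E 300, B 426. B has a majority.

B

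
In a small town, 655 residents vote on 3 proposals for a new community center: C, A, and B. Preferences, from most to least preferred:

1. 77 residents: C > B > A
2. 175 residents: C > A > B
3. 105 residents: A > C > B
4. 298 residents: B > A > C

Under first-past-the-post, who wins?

First-place votes: C 252, A 105, B 298.
B has the most first-place votes.

B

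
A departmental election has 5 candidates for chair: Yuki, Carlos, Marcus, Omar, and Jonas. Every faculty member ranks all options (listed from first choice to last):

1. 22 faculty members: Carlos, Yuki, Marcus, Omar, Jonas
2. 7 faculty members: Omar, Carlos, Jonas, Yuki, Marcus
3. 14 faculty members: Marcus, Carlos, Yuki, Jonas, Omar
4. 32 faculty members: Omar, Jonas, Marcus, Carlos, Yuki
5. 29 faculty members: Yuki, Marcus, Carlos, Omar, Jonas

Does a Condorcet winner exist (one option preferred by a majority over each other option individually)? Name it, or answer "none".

Checking pairwise contests:
Carlos beats Yuki 75–29.
Marcus beats Carlos 75–29.
Yuki beats Marcus 58–46.
Yuki beats Omar 65–39.
Yuki beats Jonas 65–39.
Every option loses at least one head-to-head, so there is no Condorcet winner.

none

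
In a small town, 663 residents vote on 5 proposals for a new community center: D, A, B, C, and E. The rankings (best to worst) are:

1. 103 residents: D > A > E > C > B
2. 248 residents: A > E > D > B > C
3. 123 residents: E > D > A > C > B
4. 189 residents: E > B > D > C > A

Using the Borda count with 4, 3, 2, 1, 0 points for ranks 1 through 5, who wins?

D: 103·4 + 248·2 + 123·3 + 189·2 = 1655
A: 103·3 + 248·4 + 123·2 + 189·0 = 1547
B: 103·0 + 248·1 + 123·0 + 189·3 = 815
C: 103·1 + 248·0 + 123·1 + 189·1 = 415
E: 103·2 + 248·3 + 123·4 + 189·4 = 2198
E has the highest Borda score (2198).

E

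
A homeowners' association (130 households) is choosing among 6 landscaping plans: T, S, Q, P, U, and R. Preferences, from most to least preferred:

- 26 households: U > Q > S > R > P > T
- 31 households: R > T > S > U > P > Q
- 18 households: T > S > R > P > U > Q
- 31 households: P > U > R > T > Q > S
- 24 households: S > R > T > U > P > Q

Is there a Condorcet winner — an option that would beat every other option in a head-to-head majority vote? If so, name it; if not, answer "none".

Checking pairwise contests:
R beats T 112–18.
T beats S 80–50.
T beats Q 104–26.
T beats P 73–57.
T beats U 73–57.
S beats R 68–62.
Every option loses at least one head-to-head, so there is no Condorcet winner.

none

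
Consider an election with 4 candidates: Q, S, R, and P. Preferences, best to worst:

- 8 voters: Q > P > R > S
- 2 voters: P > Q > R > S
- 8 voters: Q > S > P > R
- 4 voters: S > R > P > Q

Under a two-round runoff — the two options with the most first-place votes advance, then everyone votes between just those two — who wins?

Round 1 first-place votes: Q 16, S 4, R 0, P 2.
Q and S advance.
Runoff: Q is preferred to S by 18 voters; S by 4.
Q wins the runoff.

Q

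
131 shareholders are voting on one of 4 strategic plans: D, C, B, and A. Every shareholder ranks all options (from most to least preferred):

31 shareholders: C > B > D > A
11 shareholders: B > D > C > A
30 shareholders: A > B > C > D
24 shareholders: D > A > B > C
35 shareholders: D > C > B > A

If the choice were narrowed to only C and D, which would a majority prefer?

D

Voters preferring C to D: 61; preferring D to C: 70.
D wins the head-to-head.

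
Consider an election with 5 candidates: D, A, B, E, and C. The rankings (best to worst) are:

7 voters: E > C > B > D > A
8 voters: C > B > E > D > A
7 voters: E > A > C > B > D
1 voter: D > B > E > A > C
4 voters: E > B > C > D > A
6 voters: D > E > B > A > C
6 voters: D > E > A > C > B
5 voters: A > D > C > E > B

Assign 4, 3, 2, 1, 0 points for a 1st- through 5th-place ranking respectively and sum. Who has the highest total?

E

D: 7·1 + 8·1 + 7·0 + 1·4 + 4·1 + 6·4 + 6·4 + 5·3 = 86
A: 7·0 + 8·0 + 7·3 + 1·1 + 4·0 + 6·1 + 6·2 + 5·4 = 60
B: 7·2 + 8·3 + 7·1 + 1·3 + 4·3 + 6·2 + 6·0 + 5·0 = 72
E: 7·4 + 8·2 + 7·4 + 1·2 + 4·4 + 6·3 + 6·3 + 5·1 = 131
C: 7·3 + 8·4 + 7·2 + 1·0 + 4·2 + 6·0 + 6·1 + 5·2 = 91
E has the highest Borda score (131).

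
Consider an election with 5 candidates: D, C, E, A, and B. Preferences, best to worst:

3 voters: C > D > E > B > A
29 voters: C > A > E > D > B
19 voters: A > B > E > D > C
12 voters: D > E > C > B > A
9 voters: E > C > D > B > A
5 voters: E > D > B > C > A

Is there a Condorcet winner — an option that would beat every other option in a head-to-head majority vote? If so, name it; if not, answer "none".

none

Checking pairwise contests:
C beats D 41–36.
E beats C 45–32.
A beats E 48–29.
C beats A 58–19.
D beats B 58–19.
Every option loses at least one head-to-head, so there is no Condorcet winner.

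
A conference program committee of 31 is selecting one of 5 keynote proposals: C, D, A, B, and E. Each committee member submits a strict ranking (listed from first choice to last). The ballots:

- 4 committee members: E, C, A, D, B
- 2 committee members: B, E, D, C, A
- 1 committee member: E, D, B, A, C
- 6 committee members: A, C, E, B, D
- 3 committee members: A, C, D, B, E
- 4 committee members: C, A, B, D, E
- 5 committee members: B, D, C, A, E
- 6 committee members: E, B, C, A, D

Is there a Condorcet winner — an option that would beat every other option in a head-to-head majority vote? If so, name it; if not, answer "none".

C

C vs D: 23–8 for C.
C vs A: 21–10 for C.
C vs B: 17–14 for C.
C vs E: 18–13 for C.
C beats every other option head-to-head.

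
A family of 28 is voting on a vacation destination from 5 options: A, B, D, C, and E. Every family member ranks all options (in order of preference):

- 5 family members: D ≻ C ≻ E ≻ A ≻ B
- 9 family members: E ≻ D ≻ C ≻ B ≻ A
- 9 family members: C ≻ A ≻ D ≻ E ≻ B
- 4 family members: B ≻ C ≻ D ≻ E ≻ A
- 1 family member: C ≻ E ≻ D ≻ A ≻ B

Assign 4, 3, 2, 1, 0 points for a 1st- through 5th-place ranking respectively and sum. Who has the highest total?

A: 5·1 + 9·0 + 9·3 + 4·0 + 1·1 = 33
B: 5·0 + 9·1 + 9·0 + 4·4 + 1·0 = 25
D: 5·4 + 9·3 + 9·2 + 4·2 + 1·2 = 75
C: 5·3 + 9·2 + 9·4 + 4·3 + 1·4 = 85
E: 5·2 + 9·4 + 9·1 + 4·1 + 1·3 = 62
C has the highest Borda score (85).

C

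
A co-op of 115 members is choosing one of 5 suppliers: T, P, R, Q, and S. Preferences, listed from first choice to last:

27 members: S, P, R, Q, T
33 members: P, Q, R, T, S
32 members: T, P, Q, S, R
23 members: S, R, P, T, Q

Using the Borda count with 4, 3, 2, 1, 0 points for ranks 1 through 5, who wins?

T: 27·0 + 33·1 + 32·4 + 23·1 = 184
P: 27·3 + 33·4 + 32·3 + 23·2 = 355
R: 27·2 + 33·2 + 32·0 + 23·3 = 189
Q: 27·1 + 33·3 + 32·2 + 23·0 = 190
S: 27·4 + 33·0 + 32·1 + 23·4 = 232
P has the highest Borda score (355).

P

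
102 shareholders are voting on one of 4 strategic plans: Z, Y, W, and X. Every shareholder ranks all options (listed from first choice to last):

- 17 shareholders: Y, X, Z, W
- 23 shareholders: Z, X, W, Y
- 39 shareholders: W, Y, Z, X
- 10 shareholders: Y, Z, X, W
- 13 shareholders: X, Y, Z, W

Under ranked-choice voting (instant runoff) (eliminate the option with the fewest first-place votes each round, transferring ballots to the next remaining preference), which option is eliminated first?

Round 1: Z 23, Y 27, W 39, X 13. Eliminate X.

X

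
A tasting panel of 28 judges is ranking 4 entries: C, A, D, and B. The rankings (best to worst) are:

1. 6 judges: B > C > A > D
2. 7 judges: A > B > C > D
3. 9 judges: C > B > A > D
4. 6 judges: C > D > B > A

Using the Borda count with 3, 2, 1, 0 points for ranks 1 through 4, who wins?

C: 6·2 + 7·1 + 9·3 + 6·3 = 64
A: 6·1 + 7·3 + 9·1 + 6·0 = 36
D: 6·0 + 7·0 + 9·0 + 6·2 = 12
B: 6·3 + 7·2 + 9·2 + 6·1 = 56
C has the highest Borda score (64).

C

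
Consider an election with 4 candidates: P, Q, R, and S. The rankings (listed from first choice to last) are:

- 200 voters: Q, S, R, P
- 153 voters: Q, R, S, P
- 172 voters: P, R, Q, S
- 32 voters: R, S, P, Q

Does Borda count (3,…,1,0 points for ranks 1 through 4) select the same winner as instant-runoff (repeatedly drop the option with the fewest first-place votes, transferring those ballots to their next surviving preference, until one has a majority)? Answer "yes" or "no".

Borda — scores: P 548, Q 1231, R 946, S 617. Winner: Q.
Instant-runoff — R1 P 172, Q 353, R 32, S 0 (Q winner). Winner: Q.
The two methods agree.

yes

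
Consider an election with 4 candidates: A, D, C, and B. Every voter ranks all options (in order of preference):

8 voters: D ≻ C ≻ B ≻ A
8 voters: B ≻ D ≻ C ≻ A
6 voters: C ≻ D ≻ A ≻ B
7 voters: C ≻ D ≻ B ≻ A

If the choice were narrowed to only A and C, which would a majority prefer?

C

Voters preferring A to C: 0; preferring C to A: 29.
C wins the head-to-head.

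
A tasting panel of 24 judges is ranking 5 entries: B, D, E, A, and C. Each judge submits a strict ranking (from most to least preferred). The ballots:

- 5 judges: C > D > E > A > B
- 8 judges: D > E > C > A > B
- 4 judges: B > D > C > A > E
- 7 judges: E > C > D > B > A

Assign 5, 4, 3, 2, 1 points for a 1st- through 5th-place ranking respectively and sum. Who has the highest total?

B: 5·1 + 8·1 + 4·5 + 7·2 = 47
D: 5·4 + 8·5 + 4·4 + 7·3 = 97
E: 5·3 + 8·4 + 4·1 + 7·5 = 86
A: 5·2 + 8·2 + 4·2 + 7·1 = 41
C: 5·5 + 8·3 + 4·3 + 7·4 = 89
D has the highest Borda score (97).

D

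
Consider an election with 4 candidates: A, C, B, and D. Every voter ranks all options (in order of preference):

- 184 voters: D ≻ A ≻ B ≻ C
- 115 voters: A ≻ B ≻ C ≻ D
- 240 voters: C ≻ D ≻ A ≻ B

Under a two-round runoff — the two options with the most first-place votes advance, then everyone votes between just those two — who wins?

C

Round 1 first-place votes: A 115, C 240, B 0, D 184.
C and D advance.
Runoff: C is preferred to D by 355 voters; D by 184.
C wins the runoff.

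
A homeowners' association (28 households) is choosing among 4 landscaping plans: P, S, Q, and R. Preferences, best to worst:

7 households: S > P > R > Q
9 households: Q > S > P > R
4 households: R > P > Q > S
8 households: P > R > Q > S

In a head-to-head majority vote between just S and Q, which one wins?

Voters preferring S to Q: 7; preferring Q to S: 21.
Q wins the head-to-head.

Q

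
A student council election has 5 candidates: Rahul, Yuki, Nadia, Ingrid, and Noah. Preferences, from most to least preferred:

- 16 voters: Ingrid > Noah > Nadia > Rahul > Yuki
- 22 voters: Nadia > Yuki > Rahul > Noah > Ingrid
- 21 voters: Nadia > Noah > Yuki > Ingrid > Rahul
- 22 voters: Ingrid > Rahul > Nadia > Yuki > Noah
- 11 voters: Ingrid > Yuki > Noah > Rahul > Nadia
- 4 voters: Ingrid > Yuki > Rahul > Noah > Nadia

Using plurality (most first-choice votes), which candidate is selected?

First-place votes: Rahul 0, Yuki 0, Nadia 43, Ingrid 53, Noah 0.
Ingrid has the most first-place votes.

Ingrid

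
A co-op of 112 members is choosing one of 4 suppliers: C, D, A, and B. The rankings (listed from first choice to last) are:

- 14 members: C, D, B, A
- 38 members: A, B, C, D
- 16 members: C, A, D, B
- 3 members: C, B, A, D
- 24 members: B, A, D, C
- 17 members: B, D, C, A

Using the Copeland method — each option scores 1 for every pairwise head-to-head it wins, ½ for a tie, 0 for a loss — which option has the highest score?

B

C: beats D; loses to A and B → score 1.
D: loses to C, A, and B → score 0.
A: beats C and D; loses to B → score 2.
B: beats C, D, and A → score 3.
B has the best pairwise record.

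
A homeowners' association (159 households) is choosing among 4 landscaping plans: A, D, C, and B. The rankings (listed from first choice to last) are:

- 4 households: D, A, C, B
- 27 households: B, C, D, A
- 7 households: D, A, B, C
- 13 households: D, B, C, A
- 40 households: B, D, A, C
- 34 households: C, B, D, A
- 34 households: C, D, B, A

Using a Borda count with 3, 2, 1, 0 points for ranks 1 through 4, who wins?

A: 4·2 + 27·0 + 7·2 + 13·0 + 40·1 + 34·0 + 34·0 = 62
D: 4·3 + 27·1 + 7·3 + 13·3 + 40·2 + 34·1 + 34·2 = 281
C: 4·1 + 27·2 + 7·0 + 13·1 + 40·0 + 34·3 + 34·3 = 275
B: 4·0 + 27·3 + 7·1 + 13·2 + 40·3 + 34·2 + 34·1 = 336
B has the highest Borda score (336).

B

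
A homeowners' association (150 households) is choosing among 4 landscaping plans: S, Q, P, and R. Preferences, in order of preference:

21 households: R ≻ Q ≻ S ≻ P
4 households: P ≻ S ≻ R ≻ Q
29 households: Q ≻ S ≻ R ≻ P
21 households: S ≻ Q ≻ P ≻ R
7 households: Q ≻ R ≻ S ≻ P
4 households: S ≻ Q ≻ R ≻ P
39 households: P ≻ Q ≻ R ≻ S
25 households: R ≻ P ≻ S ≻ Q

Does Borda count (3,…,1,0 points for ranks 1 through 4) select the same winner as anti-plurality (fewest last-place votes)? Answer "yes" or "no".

Borda — scores: S 194, Q 278, P 200, R 228. Winner: Q.
Anti-plurality — last-place votes: S 39, Q 29, P 61, R 21. Winner: R.
The two methods disagree.

no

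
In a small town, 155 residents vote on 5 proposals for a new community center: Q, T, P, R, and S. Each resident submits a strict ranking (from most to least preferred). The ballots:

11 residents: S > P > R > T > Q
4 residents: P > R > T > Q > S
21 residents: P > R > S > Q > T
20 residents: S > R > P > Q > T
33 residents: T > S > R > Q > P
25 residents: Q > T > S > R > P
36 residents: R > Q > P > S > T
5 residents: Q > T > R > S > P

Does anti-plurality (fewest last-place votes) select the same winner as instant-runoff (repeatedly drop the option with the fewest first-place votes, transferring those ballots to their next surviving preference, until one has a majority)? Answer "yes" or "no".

Anti-plurality — last-place votes: Q 11, T 77, P 63, R 0, S 4. Winner: R.
Instant-runoff — R1 Q 30, T 33, P 25, R 36, S 31 (P out); R2 Q 30, T 33, R 61, S 31 (Q out); R3 T 63, R 61, S 31 (S out); R4 T 63, R 92 (R winner). Winner: R.
The two methods agree.

yes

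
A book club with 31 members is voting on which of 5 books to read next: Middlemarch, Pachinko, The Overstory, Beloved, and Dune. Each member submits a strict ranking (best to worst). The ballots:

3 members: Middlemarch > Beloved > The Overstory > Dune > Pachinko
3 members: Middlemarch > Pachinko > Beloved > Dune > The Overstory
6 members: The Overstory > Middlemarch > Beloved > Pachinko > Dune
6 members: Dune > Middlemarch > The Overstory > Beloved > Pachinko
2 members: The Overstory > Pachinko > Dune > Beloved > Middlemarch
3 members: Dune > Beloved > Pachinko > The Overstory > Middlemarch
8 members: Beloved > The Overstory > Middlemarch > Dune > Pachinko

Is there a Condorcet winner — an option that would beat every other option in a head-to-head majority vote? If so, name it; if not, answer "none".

Checking pairwise contests:
The Overstory beats Middlemarch 19–12.
Middlemarch beats Pachinko 26–5.
Beloved beats The Overstory 17–14.
Middlemarch beats Beloved 18–13.
Middlemarch beats Dune 20–11.
Every option loses at least one head-to-head, so there is no Condorcet winner.

none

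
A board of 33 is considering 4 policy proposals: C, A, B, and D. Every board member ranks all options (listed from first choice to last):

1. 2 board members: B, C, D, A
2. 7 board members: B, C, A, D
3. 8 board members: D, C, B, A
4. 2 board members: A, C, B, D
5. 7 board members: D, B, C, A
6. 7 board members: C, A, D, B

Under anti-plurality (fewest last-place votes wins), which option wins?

Last-place votes: C 0, A 17, B 7, D 9.
C is ranked last by the fewest voters, so C wins.

C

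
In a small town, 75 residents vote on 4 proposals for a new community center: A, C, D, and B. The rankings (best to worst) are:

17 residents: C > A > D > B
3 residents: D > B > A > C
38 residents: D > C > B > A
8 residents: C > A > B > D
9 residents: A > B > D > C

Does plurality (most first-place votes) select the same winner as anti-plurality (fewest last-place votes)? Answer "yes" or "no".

Plurality — first-place votes: A 9, C 25, D 41, B 0. Winner: D.
Anti-plurality — last-place votes: A 38, C 12, D 8, B 17. Winner: D.
The two methods agree.

yes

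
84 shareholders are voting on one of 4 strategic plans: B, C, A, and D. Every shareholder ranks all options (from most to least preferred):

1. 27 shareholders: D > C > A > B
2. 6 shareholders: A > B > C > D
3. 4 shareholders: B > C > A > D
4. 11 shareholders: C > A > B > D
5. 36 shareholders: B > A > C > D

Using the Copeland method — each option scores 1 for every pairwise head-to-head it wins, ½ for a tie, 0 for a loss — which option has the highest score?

B: beats C and D; loses to A → score 2.
C: beats D; ties A; loses to B → score 1.5.
A: beats B and D; ties C → score 2.5.
D: loses to B, C, and A → score 0.
A has the best pairwise record.

A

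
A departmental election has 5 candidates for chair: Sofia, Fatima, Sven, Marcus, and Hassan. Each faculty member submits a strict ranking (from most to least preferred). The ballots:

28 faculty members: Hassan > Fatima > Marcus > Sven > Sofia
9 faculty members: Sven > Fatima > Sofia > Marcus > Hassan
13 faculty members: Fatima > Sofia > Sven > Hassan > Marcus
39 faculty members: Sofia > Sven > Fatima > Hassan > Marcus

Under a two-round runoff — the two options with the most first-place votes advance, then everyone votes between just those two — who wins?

Sofia

Round 1 first-place votes: Sofia 39, Fatima 13, Sven 9, Marcus 0, Hassan 28.
Sofia and Hassan advance.
Runoff: Sofia is preferred to Hassan by 61 voters; Hassan by 28.
Sofia wins the runoff.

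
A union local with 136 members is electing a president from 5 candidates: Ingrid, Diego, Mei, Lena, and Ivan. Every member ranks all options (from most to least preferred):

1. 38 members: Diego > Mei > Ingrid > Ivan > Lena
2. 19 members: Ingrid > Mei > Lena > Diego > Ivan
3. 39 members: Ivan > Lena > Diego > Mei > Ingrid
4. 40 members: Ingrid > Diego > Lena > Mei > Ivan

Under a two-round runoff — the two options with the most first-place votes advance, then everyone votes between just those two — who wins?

Ingrid

Round 1 first-place votes: Ingrid 59, Diego 38, Mei 0, Lena 0, Ivan 39.
Ingrid and Ivan advance.
Runoff: Ingrid is preferred to Ivan by 97 voters; Ivan by 39.
Ingrid wins the runoff.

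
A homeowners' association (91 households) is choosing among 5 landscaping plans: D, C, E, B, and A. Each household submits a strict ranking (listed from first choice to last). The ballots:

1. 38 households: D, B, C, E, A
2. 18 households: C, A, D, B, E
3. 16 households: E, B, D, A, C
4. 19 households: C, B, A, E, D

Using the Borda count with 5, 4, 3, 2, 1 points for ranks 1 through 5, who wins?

B

D: 38·5 + 18·3 + 16·3 + 19·1 = 311
C: 38·3 + 18·5 + 16·1 + 19·5 = 315
E: 38·2 + 18·1 + 16·5 + 19·2 = 212
B: 38·4 + 18·2 + 16·4 + 19·4 = 328
A: 38·1 + 18·4 + 16·2 + 19·3 = 199
B has the highest Borda score (328).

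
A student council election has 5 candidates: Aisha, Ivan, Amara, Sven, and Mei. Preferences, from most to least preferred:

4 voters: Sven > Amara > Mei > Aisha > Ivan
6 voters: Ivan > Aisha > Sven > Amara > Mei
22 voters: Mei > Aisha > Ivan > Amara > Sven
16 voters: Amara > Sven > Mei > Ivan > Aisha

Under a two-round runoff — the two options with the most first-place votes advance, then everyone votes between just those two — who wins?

Round 1 first-place votes: Aisha 0, Ivan 6, Amara 16, Sven 4, Mei 22.
Mei and Amara advance.
Runoff: Mei is preferred to Amara by 22 voters; Amara by 26.
Amara wins the runoff.

Amara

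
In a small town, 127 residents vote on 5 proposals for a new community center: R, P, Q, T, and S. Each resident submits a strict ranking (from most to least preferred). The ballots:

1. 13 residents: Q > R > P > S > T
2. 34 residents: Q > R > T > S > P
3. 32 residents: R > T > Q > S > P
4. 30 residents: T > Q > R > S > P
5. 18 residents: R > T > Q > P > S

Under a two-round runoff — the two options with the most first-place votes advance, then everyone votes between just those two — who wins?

Round 1 first-place votes: R 50, P 0, Q 47, T 30, S 0.
R and Q advance.
Runoff: R is preferred to Q by 50 voters; Q by 77.
Q wins the runoff.

Q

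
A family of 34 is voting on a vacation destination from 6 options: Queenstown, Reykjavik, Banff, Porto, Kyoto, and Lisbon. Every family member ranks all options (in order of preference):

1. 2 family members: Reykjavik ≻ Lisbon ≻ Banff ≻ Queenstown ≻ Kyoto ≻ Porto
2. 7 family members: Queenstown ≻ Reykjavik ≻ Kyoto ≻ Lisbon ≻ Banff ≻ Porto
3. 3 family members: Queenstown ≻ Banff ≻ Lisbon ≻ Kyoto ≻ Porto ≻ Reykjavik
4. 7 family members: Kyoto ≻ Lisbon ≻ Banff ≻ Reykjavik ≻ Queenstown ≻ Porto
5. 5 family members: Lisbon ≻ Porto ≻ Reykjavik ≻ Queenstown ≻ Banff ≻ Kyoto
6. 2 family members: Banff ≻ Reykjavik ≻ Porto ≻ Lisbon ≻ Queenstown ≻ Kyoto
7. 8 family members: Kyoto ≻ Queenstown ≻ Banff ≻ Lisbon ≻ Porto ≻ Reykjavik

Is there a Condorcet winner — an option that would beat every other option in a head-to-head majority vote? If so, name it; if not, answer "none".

Queenstown vs Reykjavik: 18–16 for Queenstown.
Queenstown vs Banff: 23–11 for Queenstown.
Queenstown vs Porto: 27–7 for Queenstown.
Queenstown vs Kyoto: 19–15 for Queenstown.
Queenstown vs Lisbon: 18–16 for Queenstown.
Queenstown beats every other option head-to-head.

Queenstown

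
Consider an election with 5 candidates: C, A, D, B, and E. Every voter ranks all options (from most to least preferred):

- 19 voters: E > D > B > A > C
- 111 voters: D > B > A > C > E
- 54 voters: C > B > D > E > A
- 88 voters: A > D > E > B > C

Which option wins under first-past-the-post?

D

First-place votes: C 54, A 88, D 111, B 0, E 19.
D has the most first-place votes.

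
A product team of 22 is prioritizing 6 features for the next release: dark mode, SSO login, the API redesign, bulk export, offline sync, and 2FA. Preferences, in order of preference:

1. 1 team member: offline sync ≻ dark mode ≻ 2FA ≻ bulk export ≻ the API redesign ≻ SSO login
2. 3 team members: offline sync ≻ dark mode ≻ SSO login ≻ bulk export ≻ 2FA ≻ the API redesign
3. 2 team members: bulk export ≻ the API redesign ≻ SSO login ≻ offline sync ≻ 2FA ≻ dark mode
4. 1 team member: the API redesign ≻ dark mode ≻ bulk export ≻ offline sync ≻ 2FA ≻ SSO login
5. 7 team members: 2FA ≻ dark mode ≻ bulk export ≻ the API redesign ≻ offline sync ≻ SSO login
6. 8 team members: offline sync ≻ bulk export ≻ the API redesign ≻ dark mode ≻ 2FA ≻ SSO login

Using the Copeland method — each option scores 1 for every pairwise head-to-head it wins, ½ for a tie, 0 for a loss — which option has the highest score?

offline sync

dark mode: beats SSO login, bulk export, and 2FA; ties the API redesign; loses to offline sync → score 3.5.
SSO login: loses to dark mode, the API redesign, bulk export, offline sync, and 2FA → score 0.
the API redesign: beats SSO login; ties dark mode and 2FA; loses to bulk export and offline sync → score 2.
bulk export: beats SSO login, the API redesign, and 2FA; loses to dark mode and offline sync → score 3.
offline sync: beats dark mode, SSO login, the API redesign, bulk export, and 2FA → score 5.
2FA: beats SSO login; ties the API redesign; loses to dark mode, bulk export, and offline sync → score 1.5.
offline sync has the best pairwise record.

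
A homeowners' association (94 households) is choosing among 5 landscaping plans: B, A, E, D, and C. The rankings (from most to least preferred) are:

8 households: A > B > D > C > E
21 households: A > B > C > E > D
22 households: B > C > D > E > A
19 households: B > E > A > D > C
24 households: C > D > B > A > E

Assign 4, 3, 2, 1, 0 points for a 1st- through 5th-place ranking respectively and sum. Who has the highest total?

B: 8·3 + 21·3 + 22·4 + 19·4 + 24·2 = 299
A: 8·4 + 21·4 + 22·0 + 19·2 + 24·1 = 178
E: 8·0 + 21·1 + 22·1 + 19·3 + 24·0 = 100
D: 8·2 + 21·0 + 22·2 + 19·1 + 24·3 = 151
C: 8·1 + 21·2 + 22·3 + 19·0 + 24·4 = 212
B has the highest Borda score (299).

B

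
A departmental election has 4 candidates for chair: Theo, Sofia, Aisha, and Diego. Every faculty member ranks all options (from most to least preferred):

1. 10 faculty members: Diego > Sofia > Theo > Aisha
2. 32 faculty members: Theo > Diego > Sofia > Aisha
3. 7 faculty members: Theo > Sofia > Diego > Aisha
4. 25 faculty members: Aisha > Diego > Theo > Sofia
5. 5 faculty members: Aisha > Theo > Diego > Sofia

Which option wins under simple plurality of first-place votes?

Theo

First-place votes: Theo 39, Sofia 0, Aisha 30, Diego 10.
Theo has the most first-place votes.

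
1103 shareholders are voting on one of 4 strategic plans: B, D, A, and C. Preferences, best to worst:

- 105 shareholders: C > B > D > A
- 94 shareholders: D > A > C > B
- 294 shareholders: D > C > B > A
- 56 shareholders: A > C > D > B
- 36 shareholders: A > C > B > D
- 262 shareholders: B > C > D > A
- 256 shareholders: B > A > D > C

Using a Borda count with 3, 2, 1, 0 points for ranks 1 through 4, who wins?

B

B: 105·2 + 94·0 + 294·1 + 56·0 + 36·1 + 262·3 + 256·3 = 2094
D: 105·1 + 94·3 + 294·3 + 56·1 + 36·0 + 262·1 + 256·1 = 1843
A: 105·0 + 94·2 + 294·0 + 56·3 + 36·3 + 262·0 + 256·2 = 976
C: 105·3 + 94·1 + 294·2 + 56·2 + 36·2 + 262·2 + 256·0 = 1705
B has the highest Borda score (2094).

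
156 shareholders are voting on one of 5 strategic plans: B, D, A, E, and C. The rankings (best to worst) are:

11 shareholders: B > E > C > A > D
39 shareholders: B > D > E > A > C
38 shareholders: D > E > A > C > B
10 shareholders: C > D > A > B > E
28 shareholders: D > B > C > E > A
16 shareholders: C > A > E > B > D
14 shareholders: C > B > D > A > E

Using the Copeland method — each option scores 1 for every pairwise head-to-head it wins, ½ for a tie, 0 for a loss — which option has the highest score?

B

B: beats D, A, and E; ties C → score 3.5.
D: beats A, E, and C; loses to B → score 3.
A: loses to B, D, E, and C → score 0.
E: beats A and C; loses to B and D → score 2.
C: beats A; ties B; loses to D and E → score 1.5.
B has the best pairwise record.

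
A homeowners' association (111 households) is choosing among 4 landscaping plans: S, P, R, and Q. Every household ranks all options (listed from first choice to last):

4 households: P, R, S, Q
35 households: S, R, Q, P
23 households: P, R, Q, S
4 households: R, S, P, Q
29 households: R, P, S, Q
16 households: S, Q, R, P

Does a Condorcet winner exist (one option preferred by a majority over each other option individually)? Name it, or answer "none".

R

R vs S: 60–51 for R.
R vs P: 84–27 for R.
R vs Q: 95–16 for R.
R beats every other option head-to-head.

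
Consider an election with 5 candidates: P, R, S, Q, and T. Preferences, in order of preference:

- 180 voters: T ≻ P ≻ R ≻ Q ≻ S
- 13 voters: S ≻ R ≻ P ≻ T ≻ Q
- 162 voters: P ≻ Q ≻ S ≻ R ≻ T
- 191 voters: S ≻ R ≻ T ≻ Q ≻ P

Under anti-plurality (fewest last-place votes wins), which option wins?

Last-place votes: P 191, R 0, S 180, Q 13, T 162.
R is ranked last by the fewest voters, so R wins.

R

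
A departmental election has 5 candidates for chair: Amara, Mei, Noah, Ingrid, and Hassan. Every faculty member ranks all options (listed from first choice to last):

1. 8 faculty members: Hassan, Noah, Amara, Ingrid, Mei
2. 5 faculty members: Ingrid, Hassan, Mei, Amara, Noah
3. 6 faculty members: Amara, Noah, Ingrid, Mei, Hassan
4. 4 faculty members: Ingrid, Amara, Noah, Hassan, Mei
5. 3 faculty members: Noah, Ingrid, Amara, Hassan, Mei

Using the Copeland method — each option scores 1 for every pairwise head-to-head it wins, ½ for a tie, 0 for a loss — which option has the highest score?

Amara: beats Mei, Noah, and Ingrid; ties Hassan → score 3.5.
Mei: loses to Amara, Noah, Ingrid, and Hassan → score 0.
Noah: beats Mei and Ingrid; ties Hassan; loses to Amara → score 2.5.
Ingrid: beats Mei and Hassan; loses to Amara and Noah → score 2.
Hassan: beats Mei; ties Amara and Noah; loses to Ingrid → score 2.
Amara has the best pairwise record.

Amara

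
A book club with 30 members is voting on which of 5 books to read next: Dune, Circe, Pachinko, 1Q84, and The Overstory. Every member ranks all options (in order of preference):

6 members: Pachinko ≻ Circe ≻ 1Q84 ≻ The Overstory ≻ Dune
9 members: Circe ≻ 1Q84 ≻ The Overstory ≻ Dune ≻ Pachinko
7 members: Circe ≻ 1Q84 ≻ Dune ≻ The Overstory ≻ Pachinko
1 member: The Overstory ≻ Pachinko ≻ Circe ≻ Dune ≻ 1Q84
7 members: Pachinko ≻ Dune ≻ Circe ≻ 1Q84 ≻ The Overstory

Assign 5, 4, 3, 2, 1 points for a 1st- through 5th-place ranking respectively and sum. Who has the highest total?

Dune: 6·1 + 9·2 + 7·3 + 1·2 + 7·4 = 75
Circe: 6·4 + 9·5 + 7·5 + 1·3 + 7·3 = 128
Pachinko: 6·5 + 9·1 + 7·1 + 1·4 + 7·5 = 85
1Q84: 6·3 + 9·4 + 7·4 + 1·1 + 7·2 = 97
The Overstory: 6·2 + 9·3 + 7·2 + 1·5 + 7·1 = 65
Circe has the highest Borda score (128).

Circe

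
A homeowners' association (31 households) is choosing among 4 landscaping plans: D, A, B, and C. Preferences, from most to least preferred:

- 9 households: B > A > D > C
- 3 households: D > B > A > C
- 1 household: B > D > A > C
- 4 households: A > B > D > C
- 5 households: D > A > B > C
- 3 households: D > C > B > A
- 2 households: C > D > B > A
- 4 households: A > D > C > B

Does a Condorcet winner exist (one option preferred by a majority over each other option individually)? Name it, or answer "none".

none

Checking pairwise contests:
A beats D 17–14.
B beats A 18–13.
D beats B 17–14.
D beats C 29–2.
Every option loses at least one head-to-head, so there is no Condorcet winner.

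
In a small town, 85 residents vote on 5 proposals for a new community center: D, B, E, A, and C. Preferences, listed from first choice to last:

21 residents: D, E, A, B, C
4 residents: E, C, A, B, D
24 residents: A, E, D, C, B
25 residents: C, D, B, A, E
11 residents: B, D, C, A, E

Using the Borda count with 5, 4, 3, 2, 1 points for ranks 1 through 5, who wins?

D: 21·5 + 4·1 + 24·3 + 25·4 + 11·4 = 325
B: 21·2 + 4·2 + 24·1 + 25·3 + 11·5 = 204
E: 21·4 + 4·5 + 24·4 + 25·1 + 11·1 = 236
A: 21·3 + 4·3 + 24·5 + 25·2 + 11·2 = 267
C: 21·1 + 4·4 + 24·2 + 25·5 + 11·3 = 243
D has the highest Borda score (325).

D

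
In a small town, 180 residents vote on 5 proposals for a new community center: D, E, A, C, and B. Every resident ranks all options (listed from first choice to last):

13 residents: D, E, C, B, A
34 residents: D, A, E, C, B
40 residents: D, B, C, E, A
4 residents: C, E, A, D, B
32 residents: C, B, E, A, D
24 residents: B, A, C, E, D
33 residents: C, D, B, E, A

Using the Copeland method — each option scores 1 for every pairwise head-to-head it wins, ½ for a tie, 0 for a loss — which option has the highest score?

D: beats E, A, and B; loses to C → score 3.
E: beats A; loses to D, C, and B → score 1.
A: loses to D, E, C, and B → score 0.
C: beats D, E, A, and B → score 4.
B: beats E and A; loses to D and C → score 2.
C has the best pairwise record.

C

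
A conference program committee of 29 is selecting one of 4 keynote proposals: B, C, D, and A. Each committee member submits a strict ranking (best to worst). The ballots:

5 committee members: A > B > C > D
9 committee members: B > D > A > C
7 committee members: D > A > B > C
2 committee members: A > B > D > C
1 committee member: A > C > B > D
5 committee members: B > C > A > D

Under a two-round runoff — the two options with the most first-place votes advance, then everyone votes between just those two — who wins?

Round 1 first-place votes: B 14, C 0, D 7, A 8.
B and A advance.
Runoff: B is preferred to A by 14 voters; A by 15.
A wins the runoff.

A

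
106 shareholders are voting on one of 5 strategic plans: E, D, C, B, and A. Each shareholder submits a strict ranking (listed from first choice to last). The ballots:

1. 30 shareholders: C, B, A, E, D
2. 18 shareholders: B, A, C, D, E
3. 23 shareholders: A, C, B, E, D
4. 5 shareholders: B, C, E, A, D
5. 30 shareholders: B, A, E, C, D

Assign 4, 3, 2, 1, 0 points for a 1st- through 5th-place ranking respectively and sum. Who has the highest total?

E: 30·1 + 18·0 + 23·1 + 5·2 + 30·2 = 123
D: 30·0 + 18·1 + 23·0 + 5·0 + 30·0 = 18
C: 30·4 + 18·2 + 23·3 + 5·3 + 30·1 = 270
B: 30·3 + 18·4 + 23·2 + 5·4 + 30·4 = 348
A: 30·2 + 18·3 + 23·4 + 5·1 + 30·3 = 301
B has the highest Borda score (348).

B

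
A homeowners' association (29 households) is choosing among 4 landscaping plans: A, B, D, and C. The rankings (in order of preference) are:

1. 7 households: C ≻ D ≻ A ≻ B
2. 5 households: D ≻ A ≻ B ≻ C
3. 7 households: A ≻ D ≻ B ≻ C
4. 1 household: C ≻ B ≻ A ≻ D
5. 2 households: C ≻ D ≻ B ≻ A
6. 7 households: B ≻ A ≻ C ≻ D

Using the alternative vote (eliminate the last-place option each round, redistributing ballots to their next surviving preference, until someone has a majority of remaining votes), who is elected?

A

Round 1: A 7, B 7, D 5, C 10. Eliminate D.
Round 2: A 12, B 7, C 10. Eliminate B.
Round 3: A 19, C 10. A has a majority.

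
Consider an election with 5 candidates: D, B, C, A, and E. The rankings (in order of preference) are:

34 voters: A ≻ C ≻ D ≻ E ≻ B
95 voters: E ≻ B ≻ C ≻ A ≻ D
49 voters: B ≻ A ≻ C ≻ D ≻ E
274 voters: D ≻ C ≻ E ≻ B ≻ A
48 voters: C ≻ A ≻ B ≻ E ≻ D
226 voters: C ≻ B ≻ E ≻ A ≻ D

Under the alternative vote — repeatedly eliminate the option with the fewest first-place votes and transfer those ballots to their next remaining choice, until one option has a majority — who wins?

C

Round 1: D 274, B 49, C 274, A 34, E 95. Eliminate A.
Round 2: D 274, B 49, C 308, E 95. Eliminate B.
Round 3: D 274, C 357, E 95. Eliminate E.
Round 4: D 274, C 452. C has a majority.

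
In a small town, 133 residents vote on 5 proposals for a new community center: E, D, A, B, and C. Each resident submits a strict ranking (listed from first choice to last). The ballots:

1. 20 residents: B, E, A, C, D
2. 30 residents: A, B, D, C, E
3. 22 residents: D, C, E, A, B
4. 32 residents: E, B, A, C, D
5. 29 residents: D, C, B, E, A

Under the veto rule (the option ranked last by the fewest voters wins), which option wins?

C

Last-place votes: E 30, D 52, A 29, B 22, C 0.
C is ranked last by the fewest voters, so C wins.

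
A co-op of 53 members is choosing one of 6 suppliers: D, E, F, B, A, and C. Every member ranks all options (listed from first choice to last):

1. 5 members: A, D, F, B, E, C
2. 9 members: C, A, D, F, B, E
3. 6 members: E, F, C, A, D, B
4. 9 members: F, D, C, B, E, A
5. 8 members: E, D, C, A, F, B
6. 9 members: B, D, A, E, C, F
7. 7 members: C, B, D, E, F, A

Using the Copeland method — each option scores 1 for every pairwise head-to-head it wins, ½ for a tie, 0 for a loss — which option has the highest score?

D: beats E, F, B, A, and C → score 5.
E: beats F, A, and C; loses to D and B → score 3.
F: beats B; loses to D, E, A, and C → score 1.
B: beats E; loses to D, F, A, and C → score 1.
A: beats F and B; loses to D, E, and C → score 2.
C: beats F, B, and A; loses to D and E → score 3.
D has the best pairwise record.

D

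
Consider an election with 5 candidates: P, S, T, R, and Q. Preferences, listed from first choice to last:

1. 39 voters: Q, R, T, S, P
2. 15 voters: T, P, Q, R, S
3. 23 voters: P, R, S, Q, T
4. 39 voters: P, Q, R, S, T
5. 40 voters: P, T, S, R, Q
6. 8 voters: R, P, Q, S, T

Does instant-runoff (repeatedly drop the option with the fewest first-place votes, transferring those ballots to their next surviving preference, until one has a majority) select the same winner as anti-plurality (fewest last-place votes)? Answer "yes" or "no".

no

Instant-runoff — R1 P 102, S 0, T 15, R 8, Q 39 (P winner). Winner: P.
Anti-plurality — last-place votes: P 39, S 15, T 70, R 0, Q 40. Winner: R.
The two methods disagree.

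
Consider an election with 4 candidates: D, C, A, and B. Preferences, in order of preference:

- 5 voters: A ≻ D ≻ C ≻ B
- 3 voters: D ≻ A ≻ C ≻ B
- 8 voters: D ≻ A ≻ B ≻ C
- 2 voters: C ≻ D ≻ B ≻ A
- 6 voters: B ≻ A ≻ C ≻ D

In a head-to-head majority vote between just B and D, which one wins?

Voters preferring B to D: 6; preferring D to B: 18.
D wins the head-to-head.

D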